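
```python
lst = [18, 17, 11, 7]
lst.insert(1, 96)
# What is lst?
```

[18, 96, 17, 11, 7]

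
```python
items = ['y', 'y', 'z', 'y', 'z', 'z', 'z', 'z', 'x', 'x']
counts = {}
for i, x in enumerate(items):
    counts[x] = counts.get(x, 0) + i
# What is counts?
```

Initial: counts = {}, items = ['y', 'y', 'z', 'y', 'z', 'z', 'z', 'z', 'x', 'x']
i=0, x='y': counts = {'y': 0}
i=1, x='y': counts = {'y': 1}
i=2, x='z': counts = {'y': 1, 'z': 2}
i=3, x='y': counts = {'y': 4, 'z': 2}
i=4, x='z': counts = {'y': 4, 'z': 6}
i=5, x='z': counts = {'y': 4, 'z': 11}
i=6, x='z': counts = {'y': 4, 'z': 17}
i=7, x='z': counts = {'y': 4, 'z': 24}
i=8, x='x': counts = {'y': 4, 'z': 24, 'x': 8}
i=9, x='x': counts = {'y': 4, 'z': 24, 'x': 17}

{'y': 4, 'z': 24, 'x': 17}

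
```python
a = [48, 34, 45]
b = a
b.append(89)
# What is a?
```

After line 1: a = [48, 34, 45]
After line 2 (b = a is an alias, same object): a = [48, 34, 45], b = [48, 34, 45]
After line 3 (b.append mutates the shared list): a = [48, 34, 45, 89], b = [48, 34, 45, 89]

[48, 34, 45, 89]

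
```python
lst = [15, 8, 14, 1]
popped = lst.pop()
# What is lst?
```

[15, 8, 14]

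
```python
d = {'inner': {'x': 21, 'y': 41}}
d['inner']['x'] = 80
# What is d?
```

After line 1: d = {'inner': {'x': 21, 'y': 41}}
After line 2 (inner x overwritten): d = {'inner': {'x': 80, 'y': 41}}

{'inner': {'x': 80, 'y': 41}}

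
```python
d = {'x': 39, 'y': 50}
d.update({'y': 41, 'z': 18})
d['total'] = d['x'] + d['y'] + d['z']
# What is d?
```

After line 1: d = {'x': 39, 'y': 50}
After line 2 (y overwritten, z added): d = {'x': 39, 'y': 41, 'z': 18}
After line 3 (total = 39 + 41 + 18 = 98): d = {'x': 39, 'y': 41, 'z': 18, 'total': 98}

{'x': 39, 'y': 41, 'z': 18, 'total': 98}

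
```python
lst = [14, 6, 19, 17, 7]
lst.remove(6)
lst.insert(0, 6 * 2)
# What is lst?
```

After line 1: lst = [14, 6, 19, 17, 7]
After line 2 (remove first 6): lst = [14, 19, 17, 7]
After line 3 (insert 12 at index 0): lst = [12, 14, 19, 17, 7]

[12, 14, 19, 17, 7]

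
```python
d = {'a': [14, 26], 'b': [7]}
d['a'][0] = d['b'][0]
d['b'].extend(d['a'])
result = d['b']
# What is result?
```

After line 1: d = {'a': [14, 26], 'b': [7]}
After line 2 (a[0] = b[0] = 7): d = {'a': [7, 26], 'b': [7]}
After line 3 (b.extend(a) appends [7, 26]): d = {'a': [7, 26], 'b': [7, 7, 26]}
After line 4: result = d['b'] = [7, 7, 26]

[7, 7, 26]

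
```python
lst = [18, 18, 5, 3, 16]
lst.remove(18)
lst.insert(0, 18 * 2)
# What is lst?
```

After line 1: lst = [18, 18, 5, 3, 16]
After line 2 (remove first 18): lst = [18, 5, 3, 16]
After line 3 (insert 36 at index 0): lst = [36, 18, 5, 3, 16]

[36, 18, 5, 3, 16]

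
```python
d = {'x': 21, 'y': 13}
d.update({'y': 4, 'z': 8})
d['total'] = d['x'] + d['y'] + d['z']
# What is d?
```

After line 1: d = {'x': 21, 'y': 13}
After line 2 (y overwritten, z added): d = {'x': 21, 'y': 4, 'z': 8}
After line 3 (total = 21 + 4 + 8 = 33): d = {'x': 21, 'y': 4, 'z': 8, 'total': 33}

{'x': 21, 'y': 4, 'z': 8, 'total': 33}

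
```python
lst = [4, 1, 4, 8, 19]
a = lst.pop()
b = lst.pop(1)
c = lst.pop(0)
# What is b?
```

After line 1: lst = [4, 1, 4, 8, 19]
After line 2 (pop() -> a = 19): lst = [4, 1, 4, 8]
After line 3 (pop(1) -> b = 1): lst = [4, 4, 8]
After line 4 (pop(0) -> c = 4): lst = [4, 8]

1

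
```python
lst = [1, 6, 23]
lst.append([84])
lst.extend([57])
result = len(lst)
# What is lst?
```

After line 1: lst = [1, 6, 23]
After line 2 (append adds [84] as single element): lst = [1, 6, 23, [84]]
After line 3 (extend unpacks [57], adds 57): lst = [1, 6, 23, [84], 57]
After line 4: result = len(lst) = 5

[1, 6, 23, [84], 57]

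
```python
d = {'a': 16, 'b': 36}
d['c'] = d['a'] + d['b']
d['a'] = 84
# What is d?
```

After line 1: d = {'a': 16, 'b': 36}
After line 2 (d['c'] = 16 + 36): d = {'a': 16, 'b': 36, 'c': 52}
After line 3: d = {'a': 84, 'b': 36, 'c': 52}

{'a': 84, 'b': 36, 'c': 52}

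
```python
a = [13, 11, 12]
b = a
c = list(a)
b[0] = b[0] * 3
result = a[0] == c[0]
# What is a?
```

After line 1: a = [13, 11, 12]
After line 2 (b = a, alias): a = [13, 11, 12], b = [13, 11, 12]
After line 3 (c = list(a) is a copy, new object): c = [13, 11, 12]
After line 4 (b[0] = 13 * 3 = 39; mutates shared a/b): a = b = [39, 11, 12], c = [13, 11, 12]
After line 5 (a[0] = 39, c[0] = 13; result = False)

[39, 11, 12]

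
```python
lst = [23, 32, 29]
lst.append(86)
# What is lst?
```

[23, 32, 29, 86]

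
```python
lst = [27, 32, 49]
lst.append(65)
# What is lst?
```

[27, 32, 49, 65]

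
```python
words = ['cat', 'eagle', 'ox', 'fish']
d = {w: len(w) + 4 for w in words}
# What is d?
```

{'cat': 7, 'eagle': 9, 'ox': 6, 'fish': 8}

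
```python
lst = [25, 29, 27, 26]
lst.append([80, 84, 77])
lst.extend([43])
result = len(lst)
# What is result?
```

After line 1: lst = [25, 29, 27, 26]
After line 2 (append adds [80, 84, 77] as single element): lst = [25, 29, 27, 26, [80, 84, 77]]
After line 3 (extend unpacks [43], adds 43): lst = [25, 29, 27, 26, [80, 84, 77], 43]
After line 4: result = len(lst) = 6

6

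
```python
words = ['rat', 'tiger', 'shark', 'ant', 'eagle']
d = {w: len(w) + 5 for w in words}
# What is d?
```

{'rat': 8, 'tiger': 10, 'shark': 10, 'ant': 8, 'eagle': 10}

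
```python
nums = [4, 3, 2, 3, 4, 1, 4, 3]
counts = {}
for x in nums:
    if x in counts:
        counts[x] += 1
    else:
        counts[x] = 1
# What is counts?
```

Initial: counts = {}, nums = [4, 3, 2, 3, 4, 1, 4, 3]
See 4: counts = {4: 1}
See 3: counts = {4: 1, 3: 1}
See 2: counts = {4: 1, 3: 1, 2: 1}
See 3: counts = {4: 1, 3: 2, 2: 1}
See 4: counts = {4: 2, 3: 2, 2: 1}
See 1: counts = {4: 2, 3: 2, 2: 1, 1: 1}
See 4: counts = {4: 3, 3: 2, 2: 1, 1: 1}
See 3: counts = {4: 3, 3: 3, 2: 1, 1: 1}

{4: 3, 3: 3, 2: 1, 1: 1}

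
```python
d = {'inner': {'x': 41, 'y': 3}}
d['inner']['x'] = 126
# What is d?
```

After line 1: d = {'inner': {'x': 41, 'y': 3}}
After line 2 (inner x overwritten): d = {'inner': {'x': 126, 'y': 3}}

{'inner': {'x': 126, 'y': 3}}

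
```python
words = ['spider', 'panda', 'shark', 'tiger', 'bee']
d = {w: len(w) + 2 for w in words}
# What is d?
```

{'spider': 8, 'panda': 7, 'shark': 7, 'tiger': 7, 'bee': 5}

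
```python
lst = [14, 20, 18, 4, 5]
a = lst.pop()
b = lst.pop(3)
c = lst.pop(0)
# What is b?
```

After line 1: lst = [14, 20, 18, 4, 5]
After line 2 (pop() -> a = 5): lst = [14, 20, 18, 4]
After line 3 (pop(3) -> b = 4): lst = [14, 20, 18]
After line 4 (pop(0) -> c = 14): lst = [20, 18]

4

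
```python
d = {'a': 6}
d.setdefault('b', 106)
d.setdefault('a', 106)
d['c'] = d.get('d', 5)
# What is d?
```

After line 1: d = {'a': 6}
After line 2 (setdefault adds 'b'=106): d = {'a': 6, 'b': 106}
After line 3 (setdefault 'a' no-op, already exists): d = {'a': 6, 'b': 106}
After line 4 (get('d', 5) returns default since 'd' not in d): d = {'a': 6, 'b': 106, 'c': 5}

{'a': 6, 'b': 106, 'c': 5}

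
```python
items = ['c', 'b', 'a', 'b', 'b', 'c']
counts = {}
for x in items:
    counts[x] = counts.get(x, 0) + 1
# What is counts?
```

Initial: counts = {}, items = ['c', 'b', 'a', 'b', 'b', 'c']
See 'c': counts = {'c': 1}
See 'b': counts = {'c': 1, 'b': 1}
See 'a': counts = {'c': 1, 'b': 1, 'a': 1}
See 'b': counts = {'c': 1, 'b': 2, 'a': 1}
See 'b': counts = {'c': 1, 'b': 3, 'a': 1}
See 'c': counts = {'c': 2, 'b': 3, 'a': 1}

{'c': 2, 'b': 3, 'a': 1}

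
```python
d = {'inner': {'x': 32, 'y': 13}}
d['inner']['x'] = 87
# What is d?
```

After line 1: d = {'inner': {'x': 32, 'y': 13}}
After line 2 (inner x overwritten): d = {'inner': {'x': 87, 'y': 13}}

{'inner': {'x': 87, 'y': 13}}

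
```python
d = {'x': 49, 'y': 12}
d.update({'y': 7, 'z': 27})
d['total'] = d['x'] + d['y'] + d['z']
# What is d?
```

After line 1: d = {'x': 49, 'y': 12}
After line 2 (y overwritten, z added): d = {'x': 49, 'y': 7, 'z': 27}
After line 3 (total = 49 + 7 + 27 = 83): d = {'x': 49, 'y': 7, 'z': 27, 'total': 83}

{'x': 49, 'y': 7, 'z': 27, 'total': 83}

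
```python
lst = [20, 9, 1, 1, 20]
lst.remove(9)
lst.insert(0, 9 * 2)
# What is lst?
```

After line 1: lst = [20, 9, 1, 1, 20]
After line 2 (remove first 9): lst = [20, 1, 1, 20]
After line 3 (insert 18 at index 0): lst = [18, 20, 1, 1, 20]

[18, 20, 1, 1, 20]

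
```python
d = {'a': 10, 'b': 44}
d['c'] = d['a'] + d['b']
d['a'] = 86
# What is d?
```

After line 1: d = {'a': 10, 'b': 44}
After line 2 (d['c'] = 10 + 44): d = {'a': 10, 'b': 44, 'c': 54}
After line 3: d = {'a': 86, 'b': 44, 'c': 54}

{'a': 86, 'b': 44, 'c': 54}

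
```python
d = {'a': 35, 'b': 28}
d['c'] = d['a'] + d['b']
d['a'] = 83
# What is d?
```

After line 1: d = {'a': 35, 'b': 28}
After line 2 (d['c'] = 35 + 28): d = {'a': 35, 'b': 28, 'c': 63}
After line 3: d = {'a': 83, 'b': 28, 'c': 63}

{'a': 83, 'b': 28, 'c': 63}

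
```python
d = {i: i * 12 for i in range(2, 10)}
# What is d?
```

{2: 24, 3: 36, 4: 48, 5: 60, 6: 72, 7: 84, 8: 96, 9: 108}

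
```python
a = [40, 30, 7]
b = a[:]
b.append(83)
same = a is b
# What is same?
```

After line 1: a = [40, 30, 7]
After line 2 (b = a[:] is a shallow copy, new object): a = [40, 30, 7], b = [40, 30, 7]
After line 3 (append only mutates b): a = [40, 30, 7], b = [40, 30, 7, 83]
After line 4 (same = a is b; different objects -> False): same = False

False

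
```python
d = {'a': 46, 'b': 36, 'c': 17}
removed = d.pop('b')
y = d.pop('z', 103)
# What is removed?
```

After line 1: d = {'a': 46, 'b': 36, 'c': 17}
After line 2 (pop 'b' returns 36): d = {'a': 46, 'c': 17}, removed = 36
After line 3 (pop 'z' missing, returns default 103): d = {'a': 46, 'c': 17}, y = 103

36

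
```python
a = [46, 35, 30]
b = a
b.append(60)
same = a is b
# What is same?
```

After line 1: a = [46, 35, 30]
After line 2 (b = a is an alias, same object): a = [46, 35, 30], b = [46, 35, 30]
After line 3 (b.append mutates the shared list): a = [46, 35, 30, 60], b = [46, 35, 30, 60]
After line 4 (same = a is b; same object -> True): same = True

True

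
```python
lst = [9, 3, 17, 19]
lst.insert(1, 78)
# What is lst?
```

[9, 78, 3, 17, 19]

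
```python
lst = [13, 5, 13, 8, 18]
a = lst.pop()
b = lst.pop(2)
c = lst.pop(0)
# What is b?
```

After line 1: lst = [13, 5, 13, 8, 18]
After line 2 (pop() -> a = 18): lst = [13, 5, 13, 8]
After line 3 (pop(2) -> b = 13): lst = [13, 5, 8]
After line 4 (pop(0) -> c = 13): lst = [5, 8]

13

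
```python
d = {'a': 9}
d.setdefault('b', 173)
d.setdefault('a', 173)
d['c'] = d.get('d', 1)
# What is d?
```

After line 1: d = {'a': 9}
After line 2 (setdefault adds 'b'=173): d = {'a': 9, 'b': 173}
After line 3 (setdefault 'a' no-op, already exists): d = {'a': 9, 'b': 173}
After line 4 (get('d', 1) returns default since 'd' not in d): d = {'a': 9, 'b': 173, 'c': 1}

{'a': 9, 'b': 173, 'c': 1}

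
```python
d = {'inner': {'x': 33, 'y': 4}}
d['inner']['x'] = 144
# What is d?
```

After line 1: d = {'inner': {'x': 33, 'y': 4}}
After line 2 (inner x overwritten): d = {'inner': {'x': 144, 'y': 4}}

{'inner': {'x': 144, 'y': 4}}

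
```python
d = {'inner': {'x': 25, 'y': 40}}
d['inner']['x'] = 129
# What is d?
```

After line 1: d = {'inner': {'x': 25, 'y': 40}}
After line 2 (inner x overwritten): d = {'inner': {'x': 129, 'y': 40}}

{'inner': {'x': 129, 'y': 40}}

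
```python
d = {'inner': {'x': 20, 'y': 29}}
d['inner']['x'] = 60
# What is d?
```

After line 1: d = {'inner': {'x': 20, 'y': 29}}
After line 2 (inner x overwritten): d = {'inner': {'x': 60, 'y': 29}}

{'inner': {'x': 60, 'y': 29}}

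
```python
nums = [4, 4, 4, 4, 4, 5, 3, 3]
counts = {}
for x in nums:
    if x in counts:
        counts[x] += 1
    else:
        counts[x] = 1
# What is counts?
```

Initial: counts = {}, nums = [4, 4, 4, 4, 4, 5, 3, 3]
See 4: counts = {4: 1}
See 4: counts = {4: 2}
See 4: counts = {4: 3}
See 4: counts = {4: 4}
See 4: counts = {4: 5}
See 5: counts = {4: 5, 5: 1}
See 3: counts = {4: 5, 5: 1, 3: 1}
See 3: counts = {4: 5, 5: 1, 3: 2}

{4: 5, 5: 1, 3: 2}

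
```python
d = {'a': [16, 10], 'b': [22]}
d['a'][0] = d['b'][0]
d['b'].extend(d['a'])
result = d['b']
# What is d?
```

After line 1: d = {'a': [16, 10], 'b': [22]}
After line 2 (a[0] = b[0] = 22): d = {'a': [22, 10], 'b': [22]}
After line 3 (b.extend(a) appends [22, 10]): d = {'a': [22, 10], 'b': [22, 22, 10]}
After line 4: result = d['b'] = [22, 22, 10]

{'a': [22, 10], 'b': [22, 22, 10]}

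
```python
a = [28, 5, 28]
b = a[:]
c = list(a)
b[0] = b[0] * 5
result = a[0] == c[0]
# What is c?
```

After line 1: a = [28, 5, 28]
After line 2 (b = a[:], copy): a = [28, 5, 28], b = [28, 5, 28]
After line 3 (c = list(a) is a copy, new object): c = [28, 5, 28]
After line 4 (b[0] = 28 * 5 = 140; only b mutates (copy)): a = [28, 5, 28], b = [140, 5, 28], c = [28, 5, 28]
After line 5 (a[0] = 28, c[0] = 28; result = True)

[28, 5, 28]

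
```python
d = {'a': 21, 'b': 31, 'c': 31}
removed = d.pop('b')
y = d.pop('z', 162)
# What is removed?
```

After line 1: d = {'a': 21, 'b': 31, 'c': 31}
After line 2 (pop 'b' returns 31): d = {'a': 21, 'c': 31}, removed = 31
After line 3 (pop 'z' missing, returns default 162): d = {'a': 21, 'c': 31}, y = 162

31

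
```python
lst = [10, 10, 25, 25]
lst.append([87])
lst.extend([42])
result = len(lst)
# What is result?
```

After line 1: lst = [10, 10, 25, 25]
After line 2 (append adds [87] as single element): lst = [10, 10, 25, 25, [87]]
After line 3 (extend unpacks [42], adds 42): lst = [10, 10, 25, 25, [87], 42]
After line 4: result = len(lst) = 6

6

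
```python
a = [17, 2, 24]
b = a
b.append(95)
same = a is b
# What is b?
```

After line 1: a = [17, 2, 24]
After line 2 (b = a is an alias, same object): a = [17, 2, 24], b = [17, 2, 24]
After line 3 (b.append mutates the shared list): a = [17, 2, 24, 95], b = [17, 2, 24, 95]
After line 4 (same = a is b; same object -> True): same = True

[17, 2, 24, 95]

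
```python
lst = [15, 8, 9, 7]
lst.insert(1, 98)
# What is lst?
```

[15, 98, 8, 9, 7]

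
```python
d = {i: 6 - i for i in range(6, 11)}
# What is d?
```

{6: 0, 7: -1, 8: -2, 9: -3, 10: -4}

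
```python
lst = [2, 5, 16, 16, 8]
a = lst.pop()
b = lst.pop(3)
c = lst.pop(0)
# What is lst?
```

After line 1: lst = [2, 5, 16, 16, 8]
After line 2 (pop() -> a = 8): lst = [2, 5, 16, 16]
After line 3 (pop(3) -> b = 16): lst = [2, 5, 16]
After line 4 (pop(0) -> c = 2): lst = [5, 16]

[5, 16]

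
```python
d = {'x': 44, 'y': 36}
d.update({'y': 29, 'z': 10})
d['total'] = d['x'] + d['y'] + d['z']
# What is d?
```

After line 1: d = {'x': 44, 'y': 36}
After line 2 (y overwritten, z added): d = {'x': 44, 'y': 29, 'z': 10}
After line 3 (total = 44 + 29 + 10 = 83): d = {'x': 44, 'y': 29, 'z': 10, 'total': 83}

{'x': 44, 'y': 29, 'z': 10, 'total': 83}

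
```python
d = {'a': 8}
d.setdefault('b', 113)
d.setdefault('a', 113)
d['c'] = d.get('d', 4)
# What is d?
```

After line 1: d = {'a': 8}
After line 2 (setdefault adds 'b'=113): d = {'a': 8, 'b': 113}
After line 3 (setdefault 'a' no-op, already exists): d = {'a': 8, 'b': 113}
After line 4 (get('d', 4) returns default since 'd' not in d): d = {'a': 8, 'b': 113, 'c': 4}

{'a': 8, 'b': 113, 'c': 4}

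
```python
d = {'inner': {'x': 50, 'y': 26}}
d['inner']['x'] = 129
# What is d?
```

After line 1: d = {'inner': {'x': 50, 'y': 26}}
After line 2 (inner x overwritten): d = {'inner': {'x': 129, 'y': 26}}

{'inner': {'x': 129, 'y': 26}}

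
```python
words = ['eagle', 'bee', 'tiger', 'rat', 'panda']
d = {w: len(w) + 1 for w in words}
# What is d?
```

{'eagle': 6, 'bee': 4, 'tiger': 6, 'rat': 4, 'panda': 6}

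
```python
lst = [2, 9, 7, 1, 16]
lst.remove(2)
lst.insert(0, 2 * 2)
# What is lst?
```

After line 1: lst = [2, 9, 7, 1, 16]
After line 2 (remove first 2): lst = [9, 7, 1, 16]
After line 3 (insert 4 at index 0): lst = [4, 9, 7, 1, 16]

[4, 9, 7, 1, 16]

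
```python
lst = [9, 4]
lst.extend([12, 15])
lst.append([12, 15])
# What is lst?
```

After line 1: lst = [9, 4]
After line 2 (extend unpacks [12, 15]): lst = [9, 4, 12, 15]
After line 3 (append adds [12, 15] as single element): lst = [9, 4, 12, 15, [12, 15]]

[9, 4, 12, 15, [12, 15]]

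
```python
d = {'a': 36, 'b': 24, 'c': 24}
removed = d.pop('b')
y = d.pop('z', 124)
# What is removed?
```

After line 1: d = {'a': 36, 'b': 24, 'c': 24}
After line 2 (pop 'b' returns 24): d = {'a': 36, 'c': 24}, removed = 24
After line 3 (pop 'z' missing, returns default 124): d = {'a': 36, 'c': 24}, y = 124

24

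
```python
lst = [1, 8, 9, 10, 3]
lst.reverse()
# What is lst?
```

[3, 10, 9, 8, 1]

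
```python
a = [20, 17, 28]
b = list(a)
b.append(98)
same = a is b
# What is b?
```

After line 1: a = [20, 17, 28]
After line 2 (b = list(a) is a shallow copy, new object): a = [20, 17, 28], b = [20, 17, 28]
After line 3 (append only mutates b): a = [20, 17, 28], b = [20, 17, 28, 98]
After line 4 (same = a is b; different objects -> False): same = False

[20, 17, 28, 98]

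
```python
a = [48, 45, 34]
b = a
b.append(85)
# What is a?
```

After line 1: a = [48, 45, 34]
After line 2 (b = a is an alias, same object): a = [48, 45, 34], b = [48, 45, 34]
After line 3 (b.append mutates the shared list): a = [48, 45, 34, 85], b = [48, 45, 34, 85]

[48, 45, 34, 85]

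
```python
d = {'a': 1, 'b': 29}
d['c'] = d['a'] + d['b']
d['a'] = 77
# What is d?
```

After line 1: d = {'a': 1, 'b': 29}
After line 2 (d['c'] = 1 + 29): d = {'a': 1, 'b': 29, 'c': 30}
After line 3: d = {'a': 77, 'b': 29, 'c': 30}

{'a': 77, 'b': 29, 'c': 30}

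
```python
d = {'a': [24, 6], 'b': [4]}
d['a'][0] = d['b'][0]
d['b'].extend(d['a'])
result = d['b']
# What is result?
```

After line 1: d = {'a': [24, 6], 'b': [4]}
After line 2 (a[0] = b[0] = 4): d = {'a': [4, 6], 'b': [4]}
After line 3 (b.extend(a) appends [4, 6]): d = {'a': [4, 6], 'b': [4, 4, 6]}
After line 4: result = d['b'] = [4, 4, 6]

[4, 4, 6]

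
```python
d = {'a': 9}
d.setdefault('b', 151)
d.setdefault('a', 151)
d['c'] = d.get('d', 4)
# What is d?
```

After line 1: d = {'a': 9}
After line 2 (setdefault adds 'b'=151): d = {'a': 9, 'b': 151}
After line 3 (setdefault 'a' no-op, already exists): d = {'a': 9, 'b': 151}
After line 4 (get('d', 4) returns default since 'd' not in d): d = {'a': 9, 'b': 151, 'c': 4}

{'a': 9, 'b': 151, 'c': 4}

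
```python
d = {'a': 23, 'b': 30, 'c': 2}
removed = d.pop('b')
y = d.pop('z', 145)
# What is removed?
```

After line 1: d = {'a': 23, 'b': 30, 'c': 2}
After line 2 (pop 'b' returns 30): d = {'a': 23, 'c': 2}, removed = 30
After line 3 (pop 'z' missing, returns default 145): d = {'a': 23, 'c': 2}, y = 145

30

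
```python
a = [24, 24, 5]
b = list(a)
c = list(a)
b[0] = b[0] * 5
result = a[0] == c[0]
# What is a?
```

After line 1: a = [24, 24, 5]
After line 2 (b = list(a), copy): a = [24, 24, 5], b = [24, 24, 5]
After line 3 (c = list(a) is a copy, new object): c = [24, 24, 5]
After line 4 (b[0] = 24 * 5 = 120; only b mutates (copy)): a = [24, 24, 5], b = [120, 24, 5], c = [24, 24, 5]
After line 5 (a[0] = 24, c[0] = 24; result = True)

[24, 24, 5]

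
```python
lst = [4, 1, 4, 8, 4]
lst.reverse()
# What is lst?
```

[4, 8, 4, 1, 4]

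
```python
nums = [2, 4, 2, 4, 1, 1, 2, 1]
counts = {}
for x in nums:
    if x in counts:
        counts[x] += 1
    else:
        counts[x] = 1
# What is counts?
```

Initial: counts = {}, nums = [2, 4, 2, 4, 1, 1, 2, 1]
See 2: counts = {2: 1}
See 4: counts = {2: 1, 4: 1}
See 2: counts = {2: 2, 4: 1}
See 4: counts = {2: 2, 4: 2}
See 1: counts = {2: 2, 4: 2, 1: 1}
See 1: counts = {2: 2, 4: 2, 1: 2}
See 2: counts = {2: 3, 4: 2, 1: 2}
See 1: counts = {2: 3, 4: 2, 1: 3}

{2: 3, 4: 2, 1: 3}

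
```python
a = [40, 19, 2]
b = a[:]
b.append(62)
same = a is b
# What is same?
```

After line 1: a = [40, 19, 2]
After line 2 (b = a[:] is a shallow copy, new object): a = [40, 19, 2], b = [40, 19, 2]
After line 3 (append only mutates b): a = [40, 19, 2], b = [40, 19, 2, 62]
After line 4 (same = a is b; different objects -> False): same = False

False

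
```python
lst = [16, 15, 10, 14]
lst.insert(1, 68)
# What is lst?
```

[16, 68, 15, 10, 14]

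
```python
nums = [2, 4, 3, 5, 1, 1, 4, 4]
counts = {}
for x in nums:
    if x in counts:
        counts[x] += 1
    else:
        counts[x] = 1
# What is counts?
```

Initial: counts = {}, nums = [2, 4, 3, 5, 1, 1, 4, 4]
See 2: counts = {2: 1}
See 4: counts = {2: 1, 4: 1}
See 3: counts = {2: 1, 4: 1, 3: 1}
See 5: counts = {2: 1, 4: 1, 3: 1, 5: 1}
See 1: counts = {2: 1, 4: 1, 3: 1, 5: 1, 1: 1}
See 1: counts = {2: 1, 4: 1, 3: 1, 5: 1, 1: 2}
See 4: counts = {2: 1, 4: 2, 3: 1, 5: 1, 1: 2}
See 4: counts = {2: 1, 4: 3, 3: 1, 5: 1, 1: 2}

{2: 1, 4: 3, 3: 1, 5: 1, 1: 2}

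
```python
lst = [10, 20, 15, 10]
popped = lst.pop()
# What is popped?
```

10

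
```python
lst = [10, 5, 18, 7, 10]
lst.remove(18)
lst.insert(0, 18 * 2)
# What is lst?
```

After line 1: lst = [10, 5, 18, 7, 10]
After line 2 (remove first 18): lst = [10, 5, 7, 10]
After line 3 (insert 36 at index 0): lst = [36, 10, 5, 7, 10]

[36, 10, 5, 7, 10]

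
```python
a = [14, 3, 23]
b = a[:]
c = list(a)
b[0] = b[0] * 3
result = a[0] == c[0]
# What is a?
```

After line 1: a = [14, 3, 23]
After line 2 (b = a[:], copy): a = [14, 3, 23], b = [14, 3, 23]
After line 3 (c = list(a) is a copy, new object): c = [14, 3, 23]
After line 4 (b[0] = 14 * 3 = 42; only b mutates (copy)): a = [14, 3, 23], b = [42, 3, 23], c = [14, 3, 23]
After line 5 (a[0] = 14, c[0] = 14; result = True)

[14, 3, 23]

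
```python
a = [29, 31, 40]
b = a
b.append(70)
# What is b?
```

After line 1: a = [29, 31, 40]
After line 2 (b = a is an alias, same object): a = [29, 31, 40], b = [29, 31, 40]
After line 3 (b.append mutates the shared list): a = [29, 31, 40, 70], b = [29, 31, 40, 70]

[29, 31, 40, 70]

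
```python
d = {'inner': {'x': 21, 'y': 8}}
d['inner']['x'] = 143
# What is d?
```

After line 1: d = {'inner': {'x': 21, 'y': 8}}
After line 2 (inner x overwritten): d = {'inner': {'x': 143, 'y': 8}}

{'inner': {'x': 143, 'y': 8}}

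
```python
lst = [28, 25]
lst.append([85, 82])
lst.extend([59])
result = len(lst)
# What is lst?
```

After line 1: lst = [28, 25]
After line 2 (append adds [85, 82] as single element): lst = [28, 25, [85, 82]]
After line 3 (extend unpacks [59], adds 59): lst = [28, 25, [85, 82], 59]
After line 4: result = len(lst) = 4

[28, 25, [85, 82], 59]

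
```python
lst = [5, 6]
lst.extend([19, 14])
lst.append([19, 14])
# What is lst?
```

After line 1: lst = [5, 6]
After line 2 (extend unpacks [19, 14]): lst = [5, 6, 19, 14]
After line 3 (append adds [19, 14] as single element): lst = [5, 6, 19, 14, [19, 14]]

[5, 6, 19, 14, [19, 14]]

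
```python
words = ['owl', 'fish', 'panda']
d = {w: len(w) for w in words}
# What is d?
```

{'owl': 3, 'fish': 4, 'panda': 5}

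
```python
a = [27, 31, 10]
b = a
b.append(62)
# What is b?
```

After line 1: a = [27, 31, 10]
After line 2 (b = a is an alias, same object): a = [27, 31, 10], b = [27, 31, 10]
After line 3 (b.append mutates the shared list): a = [27, 31, 10, 62], b = [27, 31, 10, 62]

[27, 31, 10, 62]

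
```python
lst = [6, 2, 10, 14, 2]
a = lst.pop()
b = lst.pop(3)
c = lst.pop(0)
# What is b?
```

After line 1: lst = [6, 2, 10, 14, 2]
After line 2 (pop() -> a = 2): lst = [6, 2, 10, 14]
After line 3 (pop(3) -> b = 14): lst = [6, 2, 10]
After line 4 (pop(0) -> c = 6): lst = [2, 10]

14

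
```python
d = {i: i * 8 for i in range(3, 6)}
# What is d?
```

{3: 24, 4: 32, 5: 40}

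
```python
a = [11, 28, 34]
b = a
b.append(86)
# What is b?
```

After line 1: a = [11, 28, 34]
After line 2 (b = a is an alias, same object): a = [11, 28, 34], b = [11, 28, 34]
After line 3 (b.append mutates the shared list): a = [11, 28, 34, 86], b = [11, 28, 34, 86]

[11, 28, 34, 86]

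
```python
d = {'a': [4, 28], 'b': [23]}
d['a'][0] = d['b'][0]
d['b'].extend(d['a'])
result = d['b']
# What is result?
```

After line 1: d = {'a': [4, 28], 'b': [23]}
After line 2 (a[0] = b[0] = 23): d = {'a': [23, 28], 'b': [23]}
After line 3 (b.extend(a) appends [23, 28]): d = {'a': [23, 28], 'b': [23, 23, 28]}
After line 4: result = d['b'] = [23, 23, 28]

[23, 23, 28]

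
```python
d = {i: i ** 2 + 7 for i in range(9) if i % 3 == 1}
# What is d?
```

{1: 8, 4: 23, 7: 56}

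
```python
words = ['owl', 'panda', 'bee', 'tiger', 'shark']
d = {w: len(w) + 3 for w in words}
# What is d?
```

{'owl': 6, 'panda': 8, 'bee': 6, 'tiger': 8, 'shark': 8}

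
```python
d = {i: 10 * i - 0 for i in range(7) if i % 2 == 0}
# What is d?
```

{0: 0, 2: 20, 4: 40, 6: 60}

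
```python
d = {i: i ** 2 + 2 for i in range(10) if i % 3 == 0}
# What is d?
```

{0: 2, 3: 11, 6: 38, 9: 83}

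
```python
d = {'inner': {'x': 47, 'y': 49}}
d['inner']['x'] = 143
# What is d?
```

After line 1: d = {'inner': {'x': 47, 'y': 49}}
After line 2 (inner x overwritten): d = {'inner': {'x': 143, 'y': 49}}

{'inner': {'x': 143, 'y': 49}}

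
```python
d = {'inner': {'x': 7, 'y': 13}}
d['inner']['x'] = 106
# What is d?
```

After line 1: d = {'inner': {'x': 7, 'y': 13}}
After line 2 (inner x overwritten): d = {'inner': {'x': 106, 'y': 13}}

{'inner': {'x': 106, 'y': 13}}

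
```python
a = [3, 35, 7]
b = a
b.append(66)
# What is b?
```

After line 1: a = [3, 35, 7]
After line 2 (b = a is an alias, same object): a = [3, 35, 7], b = [3, 35, 7]
After line 3 (b.append mutates the shared list): a = [3, 35, 7, 66], b = [3, 35, 7, 66]

[3, 35, 7, 66]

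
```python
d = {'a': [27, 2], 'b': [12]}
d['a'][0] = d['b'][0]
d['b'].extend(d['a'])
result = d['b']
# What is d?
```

After line 1: d = {'a': [27, 2], 'b': [12]}
After line 2 (a[0] = b[0] = 12): d = {'a': [12, 2], 'b': [12]}
After line 3 (b.extend(a) appends [12, 2]): d = {'a': [12, 2], 'b': [12, 12, 2]}
After line 4: result = d['b'] = [12, 12, 2]

{'a': [12, 2], 'b': [12, 12, 2]}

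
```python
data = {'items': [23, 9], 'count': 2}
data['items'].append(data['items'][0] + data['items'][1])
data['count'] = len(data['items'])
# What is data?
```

After line 1: data = {'items': [23, 9], 'count': 2}
After line 2 (append 23 + 9 = 32): data = {'items': [23, 9, 32], 'count': 2}
After line 3 (count = len(items) = 3): data = {'items': [23, 9, 32], 'count': 3}

{'items': [23, 9, 32], 'count': 3}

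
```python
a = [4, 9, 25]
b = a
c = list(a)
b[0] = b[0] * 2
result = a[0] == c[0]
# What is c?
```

After line 1: a = [4, 9, 25]
After line 2 (b = a, alias): a = [4, 9, 25], b = [4, 9, 25]
After line 3 (c = list(a) is a copy, new object): c = [4, 9, 25]
After line 4 (b[0] = 4 * 2 = 8; mutates shared a/b): a = b = [8, 9, 25], c = [4, 9, 25]
After line 5 (a[0] = 8, c[0] = 4; result = False)

[4, 9, 25]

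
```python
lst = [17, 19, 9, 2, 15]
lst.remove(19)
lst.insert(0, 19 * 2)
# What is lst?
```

After line 1: lst = [17, 19, 9, 2, 15]
After line 2 (remove first 19): lst = [17, 9, 2, 15]
After line 3 (insert 38 at index 0): lst = [38, 17, 9, 2, 15]

[38, 17, 9, 2, 15]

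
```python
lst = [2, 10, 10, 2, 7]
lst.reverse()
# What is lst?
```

[7, 2, 10, 10, 2]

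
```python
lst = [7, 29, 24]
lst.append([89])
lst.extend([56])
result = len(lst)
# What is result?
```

After line 1: lst = [7, 29, 24]
After line 2 (append adds [89] as single element): lst = [7, 29, 24, [89]]
After line 3 (extend unpacks [56], adds 56): lst = [7, 29, 24, [89], 56]
After line 4: result = len(lst) = 5

5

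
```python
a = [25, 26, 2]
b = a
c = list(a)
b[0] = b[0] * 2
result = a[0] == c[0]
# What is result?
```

After line 1: a = [25, 26, 2]
After line 2 (b = a, alias): a = [25, 26, 2], b = [25, 26, 2]
After line 3 (c = list(a) is a copy, new object): c = [25, 26, 2]
After line 4 (b[0] = 25 * 2 = 50; mutates shared a/b): a = b = [50, 26, 2], c = [25, 26, 2]
After line 5 (a[0] = 50, c[0] = 25; result = False)

False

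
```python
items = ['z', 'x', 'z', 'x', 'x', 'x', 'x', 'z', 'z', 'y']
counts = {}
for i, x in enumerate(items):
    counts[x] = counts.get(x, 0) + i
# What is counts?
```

Initial: counts = {}, items = ['z', 'x', 'z', 'x', 'x', 'x', 'x', 'z', 'z', 'y']
i=0, x='z': counts = {'z': 0}
i=1, x='x': counts = {'z': 0, 'x': 1}
i=2, x='z': counts = {'z': 2, 'x': 1}
i=3, x='x': counts = {'z': 2, 'x': 4}
i=4, x='x': counts = {'z': 2, 'x': 8}
i=5, x='x': counts = {'z': 2, 'x': 13}
i=6, x='x': counts = {'z': 2, 'x': 19}
i=7, x='z': counts = {'z': 9, 'x': 19}
i=8, x='z': counts = {'z': 17, 'x': 19}
i=9, x='y': counts = {'z': 17, 'x': 19, 'y': 9}

{'z': 17, 'x': 19, 'y': 9}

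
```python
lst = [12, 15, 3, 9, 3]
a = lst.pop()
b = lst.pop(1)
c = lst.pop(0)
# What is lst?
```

After line 1: lst = [12, 15, 3, 9, 3]
After line 2 (pop() -> a = 3): lst = [12, 15, 3, 9]
After line 3 (pop(1) -> b = 15): lst = [12, 3, 9]
After line 4 (pop(0) -> c = 12): lst = [3, 9]

[3, 9]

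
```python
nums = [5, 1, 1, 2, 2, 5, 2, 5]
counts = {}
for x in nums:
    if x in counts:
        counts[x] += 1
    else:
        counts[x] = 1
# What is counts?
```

Initial: counts = {}, nums = [5, 1, 1, 2, 2, 5, 2, 5]
See 5: counts = {5: 1}
See 1: counts = {5: 1, 1: 1}
See 1: counts = {5: 1, 1: 2}
See 2: counts = {5: 1, 1: 2, 2: 1}
See 2: counts = {5: 1, 1: 2, 2: 2}
See 5: counts = {5: 2, 1: 2, 2: 2}
See 2: counts = {5: 2, 1: 2, 2: 3}
See 5: counts = {5: 3, 1: 2, 2: 3}

{5: 3, 1: 2, 2: 3}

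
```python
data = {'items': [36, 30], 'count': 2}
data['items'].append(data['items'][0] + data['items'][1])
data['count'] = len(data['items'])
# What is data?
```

After line 1: data = {'items': [36, 30], 'count': 2}
After line 2 (append 36 + 30 = 66): data = {'items': [36, 30, 66], 'count': 2}
After line 3 (count = len(items) = 3): data = {'items': [36, 30, 66], 'count': 3}

{'items': [36, 30, 66], 'count': 3}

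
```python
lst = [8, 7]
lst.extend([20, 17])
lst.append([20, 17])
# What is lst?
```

After line 1: lst = [8, 7]
After line 2 (extend unpacks [20, 17]): lst = [8, 7, 20, 17]
After line 3 (append adds [20, 17] as single element): lst = [8, 7, 20, 17, [20, 17]]

[8, 7, 20, 17, [20, 17]]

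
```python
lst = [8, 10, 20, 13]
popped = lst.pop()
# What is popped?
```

13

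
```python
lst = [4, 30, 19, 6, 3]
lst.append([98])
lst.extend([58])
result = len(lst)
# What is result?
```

After line 1: lst = [4, 30, 19, 6, 3]
After line 2 (append adds [98] as single element): lst = [4, 30, 19, 6, 3, [98]]
After line 3 (extend unpacks [58], adds 58): lst = [4, 30, 19, 6, 3, [98], 58]
After line 4: result = len(lst) = 7

7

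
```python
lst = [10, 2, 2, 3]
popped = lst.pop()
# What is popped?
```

3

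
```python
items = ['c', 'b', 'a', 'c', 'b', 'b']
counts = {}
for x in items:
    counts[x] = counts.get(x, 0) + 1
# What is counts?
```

Initial: counts = {}, items = ['c', 'b', 'a', 'c', 'b', 'b']
See 'c': counts = {'c': 1}
See 'b': counts = {'c': 1, 'b': 1}
See 'a': counts = {'c': 1, 'b': 1, 'a': 1}
See 'c': counts = {'c': 2, 'b': 1, 'a': 1}
See 'b': counts = {'c': 2, 'b': 2, 'a': 1}
See 'b': counts = {'c': 2, 'b': 3, 'a': 1}

{'c': 2, 'b': 3, 'a': 1}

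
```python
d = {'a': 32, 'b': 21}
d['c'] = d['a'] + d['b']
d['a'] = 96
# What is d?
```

After line 1: d = {'a': 32, 'b': 21}
After line 2 (d['c'] = 32 + 21): d = {'a': 32, 'b': 21, 'c': 53}
After line 3: d = {'a': 96, 'b': 21, 'c': 53}

{'a': 96, 'b': 21, 'c': 53}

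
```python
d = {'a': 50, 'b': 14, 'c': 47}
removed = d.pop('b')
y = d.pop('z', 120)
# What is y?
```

After line 1: d = {'a': 50, 'b': 14, 'c': 47}
After line 2 (pop 'b' returns 14): d = {'a': 50, 'c': 47}, removed = 14
After line 3 (pop 'z' missing, returns default 120): d = {'a': 50, 'c': 47}, y = 120

120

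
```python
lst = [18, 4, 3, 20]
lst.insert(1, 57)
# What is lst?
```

[18, 57, 4, 3, 20]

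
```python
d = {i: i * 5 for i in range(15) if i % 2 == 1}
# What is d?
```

{1: 5, 3: 15, 5: 25, 7: 35, 9: 45, 11: 55, 13: 65}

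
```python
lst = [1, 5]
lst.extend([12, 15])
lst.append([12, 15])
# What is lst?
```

After line 1: lst = [1, 5]
After line 2 (extend unpacks [12, 15]): lst = [1, 5, 12, 15]
After line 3 (append adds [12, 15] as single element): lst = [1, 5, 12, 15, [12, 15]]

[1, 5, 12, 15, [12, 15]]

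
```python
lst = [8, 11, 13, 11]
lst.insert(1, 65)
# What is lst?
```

[8, 65, 11, 13, 11]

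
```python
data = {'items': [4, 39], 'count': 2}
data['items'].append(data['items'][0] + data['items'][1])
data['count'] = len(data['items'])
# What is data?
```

After line 1: data = {'items': [4, 39], 'count': 2}
After line 2 (append 4 + 39 = 43): data = {'items': [4, 39, 43], 'count': 2}
After line 3 (count = len(items) = 3): data = {'items': [4, 39, 43], 'count': 3}

{'items': [4, 39, 43], 'count': 3}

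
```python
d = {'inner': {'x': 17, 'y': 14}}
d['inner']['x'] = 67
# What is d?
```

After line 1: d = {'inner': {'x': 17, 'y': 14}}
After line 2 (inner x overwritten): d = {'inner': {'x': 67, 'y': 14}}

{'inner': {'x': 67, 'y': 14}}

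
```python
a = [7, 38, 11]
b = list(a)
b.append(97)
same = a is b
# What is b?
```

After line 1: a = [7, 38, 11]
After line 2 (b = list(a) is a shallow copy, new object): a = [7, 38, 11], b = [7, 38, 11]
After line 3 (append only mutates b): a = [7, 38, 11], b = [7, 38, 11, 97]
After line 4 (same = a is b; different objects -> False): same = False

[7, 38, 11, 97]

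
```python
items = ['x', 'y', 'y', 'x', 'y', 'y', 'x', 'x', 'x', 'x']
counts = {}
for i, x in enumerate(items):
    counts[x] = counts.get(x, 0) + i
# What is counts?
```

Initial: counts = {}, items = ['x', 'y', 'y', 'x', 'y', 'y', 'x', 'x', 'x', 'x']
i=0, x='x': counts = {'x': 0}
i=1, x='y': counts = {'x': 0, 'y': 1}
i=2, x='y': counts = {'x': 0, 'y': 3}
i=3, x='x': counts = {'x': 3, 'y': 3}
i=4, x='y': counts = {'x': 3, 'y': 7}
i=5, x='y': counts = {'x': 3, 'y': 12}
i=6, x='x': counts = {'x': 9, 'y': 12}
i=7, x='x': counts = {'x': 16, 'y': 12}
i=8, x='x': counts = {'x': 24, 'y': 12}
i=9, x='x': counts = {'x': 33, 'y': 12}

{'x': 33, 'y': 12}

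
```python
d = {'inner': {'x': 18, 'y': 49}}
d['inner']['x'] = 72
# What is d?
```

After line 1: d = {'inner': {'x': 18, 'y': 49}}
After line 2 (inner x overwritten): d = {'inner': {'x': 72, 'y': 49}}

{'inner': {'x': 72, 'y': 49}}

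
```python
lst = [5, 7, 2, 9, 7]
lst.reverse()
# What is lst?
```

[7, 9, 2, 7, 5]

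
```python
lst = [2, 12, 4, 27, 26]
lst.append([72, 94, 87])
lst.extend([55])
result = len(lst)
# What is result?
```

After line 1: lst = [2, 12, 4, 27, 26]
After line 2 (append adds [72, 94, 87] as single element): lst = [2, 12, 4, 27, 26, [72, 94, 87]]
After line 3 (extend unpacks [55], adds 55): lst = [2, 12, 4, 27, 26, [72, 94, 87], 55]
After line 4: result = len(lst) = 7

7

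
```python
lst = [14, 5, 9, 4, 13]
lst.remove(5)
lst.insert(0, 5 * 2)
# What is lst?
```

After line 1: lst = [14, 5, 9, 4, 13]
After line 2 (remove first 5): lst = [14, 9, 4, 13]
After line 3 (insert 10 at index 0): lst = [10, 14, 9, 4, 13]

[10, 14, 9, 4, 13]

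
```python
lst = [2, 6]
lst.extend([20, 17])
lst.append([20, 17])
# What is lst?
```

After line 1: lst = [2, 6]
After line 2 (extend unpacks [20, 17]): lst = [2, 6, 20, 17]
After line 3 (append adds [20, 17] as single element): lst = [2, 6, 20, 17, [20, 17]]

[2, 6, 20, 17, [20, 17]]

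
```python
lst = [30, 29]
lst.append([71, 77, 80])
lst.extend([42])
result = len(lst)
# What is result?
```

After line 1: lst = [30, 29]
After line 2 (append adds [71, 77, 80] as single element): lst = [30, 29, [71, 77, 80]]
After line 3 (extend unpacks [42], adds 42): lst = [30, 29, [71, 77, 80], 42]
After line 4: result = len(lst) = 4

4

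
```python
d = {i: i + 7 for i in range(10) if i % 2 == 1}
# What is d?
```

{1: 8, 3: 10, 5: 12, 7: 14, 9: 16}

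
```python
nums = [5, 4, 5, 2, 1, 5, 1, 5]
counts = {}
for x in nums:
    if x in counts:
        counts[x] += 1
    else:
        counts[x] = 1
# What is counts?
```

Initial: counts = {}, nums = [5, 4, 5, 2, 1, 5, 1, 5]
See 5: counts = {5: 1}
See 4: counts = {5: 1, 4: 1}
See 5: counts = {5: 2, 4: 1}
See 2: counts = {5: 2, 4: 1, 2: 1}
See 1: counts = {5: 2, 4: 1, 2: 1, 1: 1}
See 5: counts = {5: 3, 4: 1, 2: 1, 1: 1}
See 1: counts = {5: 3, 4: 1, 2: 1, 1: 2}
See 5: counts = {5: 4, 4: 1, 2: 1, 1: 2}

{5: 4, 4: 1, 2: 1, 1: 2}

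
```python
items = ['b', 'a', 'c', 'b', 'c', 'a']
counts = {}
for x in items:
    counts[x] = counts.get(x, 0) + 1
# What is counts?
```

Initial: counts = {}, items = ['b', 'a', 'c', 'b', 'c', 'a']
See 'b': counts = {'b': 1}
See 'a': counts = {'b': 1, 'a': 1}
See 'c': counts = {'b': 1, 'a': 1, 'c': 1}
See 'b': counts = {'b': 2, 'a': 1, 'c': 1}
See 'c': counts = {'b': 2, 'a': 1, 'c': 2}
See 'a': counts = {'b': 2, 'a': 2, 'c': 2}

{'b': 2, 'a': 2, 'c': 2}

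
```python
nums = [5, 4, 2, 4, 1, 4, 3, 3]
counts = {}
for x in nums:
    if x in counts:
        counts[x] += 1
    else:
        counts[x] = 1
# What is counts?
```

Initial: counts = {}, nums = [5, 4, 2, 4, 1, 4, 3, 3]
See 5: counts = {5: 1}
See 4: counts = {5: 1, 4: 1}
See 2: counts = {5: 1, 4: 1, 2: 1}
See 4: counts = {5: 1, 4: 2, 2: 1}
See 1: counts = {5: 1, 4: 2, 2: 1, 1: 1}
See 4: counts = {5: 1, 4: 3, 2: 1, 1: 1}
See 3: counts = {5: 1, 4: 3, 2: 1, 1: 1, 3: 1}
See 3: counts = {5: 1, 4: 3, 2: 1, 1: 1, 3: 2}

{5: 1, 4: 3, 2: 1, 1: 1, 3: 2}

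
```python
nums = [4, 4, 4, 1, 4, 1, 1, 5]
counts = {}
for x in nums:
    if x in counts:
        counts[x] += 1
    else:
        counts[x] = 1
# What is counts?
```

Initial: counts = {}, nums = [4, 4, 4, 1, 4, 1, 1, 5]
See 4: counts = {4: 1}
See 4: counts = {4: 2}
See 4: counts = {4: 3}
See 1: counts = {4: 3, 1: 1}
See 4: counts = {4: 4, 1: 1}
See 1: counts = {4: 4, 1: 2}
See 1: counts = {4: 4, 1: 3}
See 5: counts = {4: 4, 1: 3, 5: 1}

{4: 4, 1: 3, 5: 1}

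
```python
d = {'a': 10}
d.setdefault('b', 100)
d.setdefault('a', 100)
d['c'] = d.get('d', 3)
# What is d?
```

After line 1: d = {'a': 10}
After line 2 (setdefault adds 'b'=100): d = {'a': 10, 'b': 100}
After line 3 (setdefault 'a' no-op, already exists): d = {'a': 10, 'b': 100}
After line 4 (get('d', 3) returns default since 'd' not in d): d = {'a': 10, 'b': 100, 'c': 3}

{'a': 10, 'b': 100, 'c': 3}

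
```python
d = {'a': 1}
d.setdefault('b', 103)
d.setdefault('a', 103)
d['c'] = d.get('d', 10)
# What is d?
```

After line 1: d = {'a': 1}
After line 2 (setdefault adds 'b'=103): d = {'a': 1, 'b': 103}
After line 3 (setdefault 'a' no-op, already exists): d = {'a': 1, 'b': 103}
After line 4 (get('d', 10) returns default since 'd' not in d): d = {'a': 1, 'b': 103, 'c': 10}

{'a': 1, 'b': 103, 'c': 10}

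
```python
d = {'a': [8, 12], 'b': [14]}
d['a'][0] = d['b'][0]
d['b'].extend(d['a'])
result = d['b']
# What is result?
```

After line 1: d = {'a': [8, 12], 'b': [14]}
After line 2 (a[0] = b[0] = 14): d = {'a': [14, 12], 'b': [14]}
After line 3 (b.extend(a) appends [14, 12]): d = {'a': [14, 12], 'b': [14, 14, 12]}
After line 4: result = d['b'] = [14, 14, 12]

[14, 14, 12]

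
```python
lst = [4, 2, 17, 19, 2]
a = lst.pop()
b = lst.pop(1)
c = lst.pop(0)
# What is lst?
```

After line 1: lst = [4, 2, 17, 19, 2]
After line 2 (pop() -> a = 2): lst = [4, 2, 17, 19]
After line 3 (pop(1) -> b = 2): lst = [4, 17, 19]
After line 4 (pop(0) -> c = 4): lst = [17, 19]

[17, 19]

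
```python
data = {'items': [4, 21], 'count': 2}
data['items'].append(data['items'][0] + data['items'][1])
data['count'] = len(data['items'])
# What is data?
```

After line 1: data = {'items': [4, 21], 'count': 2}
After line 2 (append 4 + 21 = 25): data = {'items': [4, 21, 25], 'count': 2}
After line 3 (count = len(items) = 3): data = {'items': [4, 21, 25], 'count': 3}

{'items': [4, 21, 25], 'count': 3}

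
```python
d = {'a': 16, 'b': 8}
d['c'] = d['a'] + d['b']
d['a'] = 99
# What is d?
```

After line 1: d = {'a': 16, 'b': 8}
After line 2 (d['c'] = 16 + 8): d = {'a': 16, 'b': 8, 'c': 24}
After line 3: d = {'a': 99, 'b': 8, 'c': 24}

{'a': 99, 'b': 8, 'c': 24}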